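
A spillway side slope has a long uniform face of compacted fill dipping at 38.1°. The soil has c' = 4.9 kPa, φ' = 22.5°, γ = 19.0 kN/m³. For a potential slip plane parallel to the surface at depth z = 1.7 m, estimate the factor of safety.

FS = 0.84

For an infinite slope with a slip plane parallel to the surface (no pore pressure): FS = [c' + γz cos²β tanφ'] / [γz sinβ cosβ].
γz = 19.0·1.7 = 32.30 kN/m²
Numerator = 4.9 + 32.30·cos²38.1°·tan22.5° = 4.9 + 32.30·0.6193·0.4142 = 13.185 kPa
Denominator = 32.30·sin38.1°·cos38.1° = 32.30·0.6170·0.7869 = 15.684 kPa
FS = 13.185 / 15.684 = 0.841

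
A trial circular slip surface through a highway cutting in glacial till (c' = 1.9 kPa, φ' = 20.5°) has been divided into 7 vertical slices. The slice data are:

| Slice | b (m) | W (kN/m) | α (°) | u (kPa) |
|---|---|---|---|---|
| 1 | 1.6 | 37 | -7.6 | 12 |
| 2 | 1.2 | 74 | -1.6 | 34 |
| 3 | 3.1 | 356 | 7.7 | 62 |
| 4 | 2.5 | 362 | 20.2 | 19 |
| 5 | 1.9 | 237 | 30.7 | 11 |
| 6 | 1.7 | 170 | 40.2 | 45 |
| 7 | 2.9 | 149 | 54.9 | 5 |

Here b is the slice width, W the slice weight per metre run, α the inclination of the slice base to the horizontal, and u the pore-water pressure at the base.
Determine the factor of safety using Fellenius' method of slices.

Ordinary method of slices: FS = Σ[c'·Δl_i + (W_i cosα_i − u_i·Δl_i)·tanφ'] / Σ W_i sinα_i, with Δl_i = b_i / cosα_i.
Slice 1: Δl = 1.6/cos(-7.6°) = 1.614 m; N'_1 = 37·cos(-7.6°) − 12·1.614 = 17.3; c'Δl = 3.07; W sinα = -4.9
Slice 2: Δl = 1.2/cos(-1.6°) = 1.200 m; N'_2 = 74·cos(-1.6°) − 34·1.200 = 33.2; c'Δl = 2.28; W sinα = -2.1
Slice 3: Δl = 3.1/cos7.7° = 3.128 m; N'_3 = 356·cos7.7° − 62·3.128 = 158.8; c'Δl = 5.94; W sinα = 47.7
Slice 4: Δl = 2.5/cos20.2° = 2.664 m; N'_4 = 362·cos20.2° − 19·2.664 = 289.1; c'Δl = 5.06; W sinα = 125.0
Slice 5: Δl = 1.9/cos30.7° = 2.210 m; N'_5 = 237·cos30.7° − 11·2.210 = 179.5; c'Δl = 4.20; W sinα = 121.0
Slice 6: Δl = 1.7/cos40.2° = 2.226 m; N'_6 = 170·cos40.2° − 45·2.226 = 29.7; c'Δl = 4.23; W sinα = 109.7
Slice 7: Δl = 2.9/cos54.9° = 5.043 m; N'_7 = 149·cos54.9° − 5·5.043 = 60.5; c'Δl = 9.58; W sinα = 121.9
Σc'Δl = 34.4 kN/m; ΣN' = 768.0 kN/m; ΣW sinα = 518.4 kN/m
Resisting = 34.4 + 768.0·tan20.5° = 34.4 + 287.2 = 321.5 kN/m
FS = 321.5 / 518.4 = 0.620

FS = 0.62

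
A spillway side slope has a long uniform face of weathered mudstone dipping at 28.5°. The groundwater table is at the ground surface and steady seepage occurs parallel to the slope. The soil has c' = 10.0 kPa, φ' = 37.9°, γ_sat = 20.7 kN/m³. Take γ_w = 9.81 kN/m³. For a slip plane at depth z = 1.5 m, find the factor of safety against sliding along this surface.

With seepage parallel to the slope and the water table at the surface, the effective normal stress on the slip plane uses the buoyant unit weight γ' = γ_sat − γ_w while the driving shear stress uses γ_sat:
FS = [c' + γ' z cos²β tanφ'] / [γ_sat z sinβ cosβ]
γ' = 20.7 − 9.81 = 10.89 kN/m³
Numerator = 10.0 + 10.89·1.5·cos²28.5°·tan37.9° = 10.0 + 10.89·1.5·0.7723·0.7785 = 19.821 kPa
Denominator = 20.7·1.5·sin28.5°·cos28.5° = 20.7·1.5·0.4772·0.8788 = 13.020 kPa
FS = 19.821 / 13.020 = 1.522

FS = 1.52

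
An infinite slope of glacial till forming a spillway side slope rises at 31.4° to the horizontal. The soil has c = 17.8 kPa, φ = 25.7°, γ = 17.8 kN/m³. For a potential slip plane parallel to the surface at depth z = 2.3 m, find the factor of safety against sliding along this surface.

For an infinite slope with a slip plane parallel to the surface (no pore pressure): FS = [c + γz cos²β tanφ] / [γz sinβ cosβ].
γz = 17.8·2.3 = 40.94 kN/m²
Numerator = 17.8 + 40.94·cos²31.4°·tan25.7° = 17.8 + 40.94·0.7285·0.4813 = 32.155 kPa
Denominator = 40.94·sin31.4°·cos31.4° = 40.94·0.5210·0.8536 = 18.206 kPa
FS = 32.155 / 18.206 = 1.766

FS = 1.77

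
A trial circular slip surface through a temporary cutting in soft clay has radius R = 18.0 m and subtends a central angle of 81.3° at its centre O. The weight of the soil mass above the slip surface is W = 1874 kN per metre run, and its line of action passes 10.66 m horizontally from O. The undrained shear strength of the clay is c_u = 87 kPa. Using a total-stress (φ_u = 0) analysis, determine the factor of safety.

FS = 2.00

Taking moments about the centre O, the resisting moment is provided by the undrained shear strength acting along the arc:
Arc length L_a = R·θ = 18.0·(81.3°·π/180) = 18.0·1.4190 = 25.54 m
M_R = c_u·L_a·R = 87·25.54·18.0 = 39997.4 kN·m/m
M_D = W·d = 1874·10.66 = 19976.8 kN·m/m
FS = M_R / M_D = 39997.4 / 19976.8 = 2.002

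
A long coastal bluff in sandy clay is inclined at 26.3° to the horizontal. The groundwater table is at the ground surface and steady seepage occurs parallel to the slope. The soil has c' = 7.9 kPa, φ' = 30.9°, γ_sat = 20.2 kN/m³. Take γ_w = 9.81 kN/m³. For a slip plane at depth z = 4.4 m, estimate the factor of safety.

FS = 0.85

With seepage parallel to the slope and the water table at the surface, the effective normal stress on the slip plane uses the buoyant unit weight γ' = γ_sat − γ_w while the driving shear stress uses γ_sat:
FS = [c' + γ' z cos²β tanφ'] / [γ_sat z sinβ cosβ]
γ' = 20.2 − 9.81 = 10.39 kN/m³
Numerator = 7.9 + 10.39·4.4·cos²26.3°·tan30.9° = 7.9 + 10.39·4.4·0.8037·0.5985 = 29.889 kPa
Denominator = 20.2·4.4·sin26.3°·cos26.3° = 20.2·4.4·0.4431·0.8965 = 35.304 kPa
FS = 29.889 / 35.304 = 0.847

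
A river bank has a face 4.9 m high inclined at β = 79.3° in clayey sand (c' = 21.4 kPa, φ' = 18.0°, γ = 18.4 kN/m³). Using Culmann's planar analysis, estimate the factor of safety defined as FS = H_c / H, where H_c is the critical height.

H_c = (4c'/γ) · sinβ cosφ' / [1 − cos(β − φ')]
    = (4·21.4/18.4) · sin79.3°·cos18.0° / [1 − cos61.3°]
    = 4.652 · 0.9345 / 0.5198 = 8.36 m
FS = H_c / H = 8.36 / 4.9 = 1.707

FS = 1.71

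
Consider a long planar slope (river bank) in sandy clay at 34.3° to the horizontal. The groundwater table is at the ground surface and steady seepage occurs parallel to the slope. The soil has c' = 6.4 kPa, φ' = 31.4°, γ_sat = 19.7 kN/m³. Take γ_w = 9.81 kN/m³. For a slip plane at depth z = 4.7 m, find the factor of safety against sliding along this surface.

FS = 0.60

With seepage parallel to the slope and the water table at the surface, the effective normal stress on the slip plane uses the buoyant unit weight γ' = γ_sat − γ_w while the driving shear stress uses γ_sat:
FS = [c' + γ' z cos²β tanφ'] / [γ_sat z sinβ cosβ]
γ' = 19.7 − 9.81 = 9.89 kN/m³
Numerator = 6.4 + 9.89·4.7·cos²34.3°·tan31.4° = 6.4 + 9.89·4.7·0.6824·0.6104 = 25.763 kPa
Denominator = 19.7·4.7·sin34.3°·cos34.3° = 19.7·4.7·0.5635·0.8261 = 43.103 kPa
FS = 25.763 / 43.103 = 0.598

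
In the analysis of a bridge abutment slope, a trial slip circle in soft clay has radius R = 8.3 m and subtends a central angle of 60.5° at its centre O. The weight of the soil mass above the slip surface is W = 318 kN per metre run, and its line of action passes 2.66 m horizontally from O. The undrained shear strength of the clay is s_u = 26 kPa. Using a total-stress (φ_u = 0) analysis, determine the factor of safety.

FS = 2.24

Taking moments about the centre O, the resisting moment is provided by the undrained shear strength acting along the arc:
Arc length L_a = R·θ = 8.3·(60.5°·π/180) = 8.3·1.0559 = 8.76 m
M_R = s_u·L_a·R = 26·8.76·8.3 = 1891.3 kN·m/m
M_D = W·d = 318·2.66 = 845.9 kN·m/m
FS = M_R / M_D = 1891.3 / 845.9 = 2.236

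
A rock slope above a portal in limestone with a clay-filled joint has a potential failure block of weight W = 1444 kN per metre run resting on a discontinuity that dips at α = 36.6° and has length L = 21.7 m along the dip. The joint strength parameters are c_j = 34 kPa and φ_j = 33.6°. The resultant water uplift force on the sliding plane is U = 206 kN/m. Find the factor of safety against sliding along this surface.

FS = 1.59

Resolving the block weight along and normal to the plane and applying the Mohr–Coulomb strength on the joint:
N' = W cosα − U = 1444·cos36.6° − 206 = 953.3 kN/m
Driving force T = W sinα = 1444·sin36.6° = 860.9 kN/m
Resisting force R = c_j·L + N'·tanφ_j = 34·21.7 + 953.3·tan33.6° = 737.8 + 633.4 = 1371.2 kN/m
FS = R / T = 1371.2 / 860.9 = 1.593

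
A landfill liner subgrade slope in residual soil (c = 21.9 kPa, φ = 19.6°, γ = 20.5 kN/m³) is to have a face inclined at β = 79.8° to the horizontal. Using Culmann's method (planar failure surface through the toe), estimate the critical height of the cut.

H_c = 7.88 m

Culmann's analysis gives the critical failure plane at α_cr = (β + φ)/2 = (79.8 + 19.6)/2 = 49.7°, and the critical height
H_c = (4c/γ) · sinβ cosφ / [1 − cos(β − φ)]
    = (4·21.9/20.5) · sin79.8°·cos19.6° / [1 − cos(60.2°)]
    = 4.273 · 0.9842·0.9421 / [1 − 0.4970]
    = 4.273 · 0.9272 / 0.5030
    = 7.88 m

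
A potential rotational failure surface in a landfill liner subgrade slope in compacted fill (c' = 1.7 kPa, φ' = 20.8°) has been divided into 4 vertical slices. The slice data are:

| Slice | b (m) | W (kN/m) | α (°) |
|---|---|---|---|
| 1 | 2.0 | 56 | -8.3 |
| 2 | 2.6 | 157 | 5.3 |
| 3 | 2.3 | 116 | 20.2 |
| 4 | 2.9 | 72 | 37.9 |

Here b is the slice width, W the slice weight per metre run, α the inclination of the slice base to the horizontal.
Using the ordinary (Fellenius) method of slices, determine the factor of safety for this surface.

Ordinary method of slices: FS = Σ[c'·Δl_i + (W_i cosα_i)·tanφ'] / Σ W_i sinα_i, with Δl_i = b_i / cosα_i.
Slice 1: Δl = 2.0/cos(-8.3°) = 2.021 m; N'_1 = 56·cos(-8.3°) = 55.4; c'Δl = 3.44; W sinα = -8.1
Slice 2: Δl = 2.6/cos5.3° = 2.611 m; N'_2 = 157·cos5.3° = 156.3; c'Δl = 4.44; W sinα = 14.5
Slice 3: Δl = 2.3/cos20.2° = 2.451 m; N'_3 = 116·cos20.2° = 108.9; c'Δl = 4.17; W sinα = 40.1
Slice 4: Δl = 2.9/cos37.9° = 3.675 m; N'_4 = 72·cos37.9° = 56.8; c'Δl = 6.25; W sinα = 44.2
Σc'Δl = 18.3 kN/m; ΣN' = 377.4 kN/m; ΣW sinα = 90.7 kN/m
Resisting = 18.3 + 377.4·tan20.8° = 18.3 + 143.4 = 161.7 kN/m
FS = 161.7 / 90.7 = 1.782

FS = 1.78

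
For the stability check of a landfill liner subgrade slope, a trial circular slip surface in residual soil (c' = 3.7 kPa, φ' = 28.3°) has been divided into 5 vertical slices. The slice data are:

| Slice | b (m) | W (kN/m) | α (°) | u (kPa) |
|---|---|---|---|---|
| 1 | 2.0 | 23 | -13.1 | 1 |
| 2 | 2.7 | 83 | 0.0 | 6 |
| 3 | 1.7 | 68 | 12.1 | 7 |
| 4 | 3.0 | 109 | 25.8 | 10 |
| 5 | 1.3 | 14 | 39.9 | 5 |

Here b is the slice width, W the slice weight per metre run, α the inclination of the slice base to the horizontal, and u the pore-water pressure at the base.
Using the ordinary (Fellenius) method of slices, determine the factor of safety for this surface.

FS = 2.37

Ordinary method of slices: FS = Σ[c'·Δl_i + (W_i cosα_i − u_i·Δl_i)·tanφ'] / Σ W_i sinα_i, with Δl_i = b_i / cosα_i.
Slice 1: Δl = 2.0/cos(-13.1°) = 2.053 m; N'_1 = 23·cos(-13.1°) − 1·2.053 = 20.3; c'Δl = 7.60; W sinα = -5.2
Slice 2: Δl = 2.7/cos0.0° = 2.700 m; N'_2 = 83·cos0.0° − 6·2.700 = 66.8; c'Δl = 9.99; W sinα = 0.0
Slice 3: Δl = 1.7/cos12.1° = 1.739 m; N'_3 = 68·cos12.1° − 7·1.739 = 54.3; c'Δl = 6.43; W sinα = 14.3
Slice 4: Δl = 3.0/cos25.8° = 3.332 m; N'_4 = 109·cos25.8° − 10·3.332 = 64.8; c'Δl = 12.33; W sinα = 47.4
Slice 5: Δl = 1.3/cos39.9° = 1.695 m; N'_5 = 14·cos39.9° − 5·1.695 = 2.3; c'Δl = 6.27; W sinα = 9.0
Σc'Δl = 42.6 kN/m; ΣN' = 208.5 kN/m; ΣW sinα = 65.5 kN/m
Resisting = 42.6 + 208.5·tan28.3° = 42.6 + 112.3 = 154.9 kN/m
FS = 154.9 / 65.5 = 2.366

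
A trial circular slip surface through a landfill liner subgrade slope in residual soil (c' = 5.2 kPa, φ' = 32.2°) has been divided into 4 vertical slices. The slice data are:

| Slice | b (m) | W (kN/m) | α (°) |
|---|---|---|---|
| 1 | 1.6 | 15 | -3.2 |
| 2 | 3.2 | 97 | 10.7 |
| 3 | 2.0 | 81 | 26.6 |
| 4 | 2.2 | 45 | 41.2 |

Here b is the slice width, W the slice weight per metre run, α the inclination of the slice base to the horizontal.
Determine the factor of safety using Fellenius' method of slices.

FS = 2.27

Ordinary method of slices: FS = Σ[c'·Δl_i + (W_i cosα_i)·tanφ'] / Σ W_i sinα_i, with Δl_i = b_i / cosα_i.
Slice 1: Δl = 1.6/cos(-3.2°) = 1.602 m; N'_1 = 15·cos(-3.2°) = 15.0; c'Δl = 8.33; W sinα = -0.8
Slice 2: Δl = 3.2/cos10.7° = 3.257 m; N'_2 = 97·cos10.7° = 95.3; c'Δl = 16.93; W sinα = 18.0
Slice 3: Δl = 2.0/cos26.6° = 2.237 m; N'_3 = 81·cos26.6° = 72.4; c'Δl = 11.63; W sinα = 36.3
Slice 4: Δl = 2.2/cos41.2° = 2.924 m; N'_4 = 45·cos41.2° = 33.9; c'Δl = 15.20; W sinα = 29.6
Σc'Δl = 52.1 kN/m; ΣN' = 216.6 kN/m; ΣW sinα = 83.1 kN/m
Resisting = 52.1 + 216.6·tan32.2° = 52.1 + 136.4 = 188.5 kN/m
FS = 188.5 / 83.1 = 2.269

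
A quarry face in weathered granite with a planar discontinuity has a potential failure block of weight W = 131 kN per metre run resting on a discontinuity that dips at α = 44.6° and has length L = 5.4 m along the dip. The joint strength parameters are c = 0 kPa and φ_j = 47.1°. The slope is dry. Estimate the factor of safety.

Resolving the block weight along and normal to the plane and applying the Mohr–Coulomb strength on the joint:
N' = W cosα = 131·cos44.6° = 93.3 kN/m
Driving force T = W sinα = 131·sin44.6° = 92.0 kN/m
Resisting force R = c·L + N'·tanφ_j = 0·5.4 + 93.3·tan47.1° = 0.0 + 100.4 = 100.4 kN/m
FS = R / T = 100.4 / 92.0 = 1.091

FS = 1.09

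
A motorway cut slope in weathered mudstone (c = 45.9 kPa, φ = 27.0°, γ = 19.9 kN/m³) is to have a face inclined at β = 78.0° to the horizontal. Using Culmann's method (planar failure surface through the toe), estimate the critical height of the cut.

H_c = 21.69 m

Culmann's analysis gives the critical failure plane at α_cr = (β + φ)/2 = (78.0 + 27.0)/2 = 52.5°, and the critical height
H_c = (4c/γ) · sinβ cosφ / [1 − cos(β − φ)]
    = (4·45.9/19.9) · sin78.0°·cos27.0° / [1 − cos(51.0°)]
    = 9.226 · 0.9781·0.8910 / [1 − 0.6293]
    = 9.226 · 0.8715 / 0.3707
    = 21.69 m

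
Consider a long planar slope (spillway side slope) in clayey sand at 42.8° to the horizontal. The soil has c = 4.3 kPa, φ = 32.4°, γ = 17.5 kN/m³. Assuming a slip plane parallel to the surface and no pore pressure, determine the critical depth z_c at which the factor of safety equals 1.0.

z_c = 1.57 m

Setting FS = 1.00 in FS = [c + γz cos²β tanφ] / [γz sinβ cosβ] and solving for z:
z = c / [γ cosβ (FS·sinβ − cosβ·tanφ)]
  = 4.3 / [17.5·cos42.8°·(1.00·sin42.8° − cos42.8°·tan32.4°)]
  = 4.3 / [17.5·0.7337·(1.00·0.6794 − 0.7337·0.6346)]
  = 4.3 / 2.7453 = 1.566 m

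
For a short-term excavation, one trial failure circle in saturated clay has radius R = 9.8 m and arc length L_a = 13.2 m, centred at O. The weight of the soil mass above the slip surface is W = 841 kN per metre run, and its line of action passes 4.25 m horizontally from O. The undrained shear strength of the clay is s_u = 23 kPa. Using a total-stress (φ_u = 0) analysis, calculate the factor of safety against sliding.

Taking moments about the centre O, the resisting moment is provided by the undrained shear strength acting along the arc:
M_R = s_u·L_a·R = 23·13.20·9.8 = 2975.3 kN·m/m
M_D = W·d = 841·4.25 = 3574.2 kN·m/m
FS = M_R / M_D = 2975.3 / 3574.2 = 0.832

FS = 0.83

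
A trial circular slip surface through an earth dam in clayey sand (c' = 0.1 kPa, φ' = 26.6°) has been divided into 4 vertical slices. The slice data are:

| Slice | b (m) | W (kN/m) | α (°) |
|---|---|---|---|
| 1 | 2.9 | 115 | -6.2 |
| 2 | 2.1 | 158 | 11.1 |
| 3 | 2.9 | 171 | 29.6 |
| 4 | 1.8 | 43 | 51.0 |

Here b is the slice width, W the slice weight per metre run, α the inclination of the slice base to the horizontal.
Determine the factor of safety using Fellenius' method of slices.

Ordinary method of slices: FS = Σ[c'·Δl_i + (W_i cosα_i)·tanφ'] / Σ W_i sinα_i, with Δl_i = b_i / cosα_i.
Slice 1: Δl = 2.9/cos(-6.2°) = 2.917 m; N'_1 = 115·cos(-6.2°) = 114.3; c'Δl = 0.29; W sinα = -12.4
Slice 2: Δl = 2.1/cos11.1° = 2.140 m; N'_2 = 158·cos11.1° = 155.0; c'Δl = 0.21; W sinα = 30.4
Slice 3: Δl = 2.9/cos29.6° = 3.335 m; N'_3 = 171·cos29.6° = 148.7; c'Δl = 0.33; W sinα = 84.5
Slice 4: Δl = 1.8/cos51.0° = 2.860 m; N'_4 = 43·cos51.0° = 27.1; c'Δl = 0.29; W sinα = 33.4
Σc'Δl = 1.1 kN/m; ΣN' = 445.1 kN/m; ΣW sinα = 135.9 kN/m
Resisting = 1.1 + 445.1·tan26.6° = 1.1 + 222.9 = 224.0 kN/m
FS = 224.0 / 135.9 = 1.649

FS = 1.65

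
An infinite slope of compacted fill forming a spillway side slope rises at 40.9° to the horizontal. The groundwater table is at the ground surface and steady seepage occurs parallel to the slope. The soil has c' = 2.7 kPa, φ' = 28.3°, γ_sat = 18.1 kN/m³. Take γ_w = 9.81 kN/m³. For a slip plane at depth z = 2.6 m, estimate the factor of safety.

With seepage parallel to the slope and the water table at the surface, the effective normal stress on the slip plane uses the buoyant unit weight γ' = γ_sat − γ_w while the driving shear stress uses γ_sat:
FS = [c' + γ' z cos²β tanφ'] / [γ_sat z sinβ cosβ]
γ' = 18.1 − 9.81 = 8.29 kN/m³
Numerator = 2.7 + 8.29·2.6·cos²40.9°·tan28.3° = 2.7 + 8.29·2.6·0.5713·0.5384 = 9.330 kPa
Denominator = 18.1·2.6·sin40.9°·cos40.9° = 18.1·2.6·0.6547·0.7559 = 23.289 kPa
FS = 9.330 / 23.289 = 0.401

FS = 0.40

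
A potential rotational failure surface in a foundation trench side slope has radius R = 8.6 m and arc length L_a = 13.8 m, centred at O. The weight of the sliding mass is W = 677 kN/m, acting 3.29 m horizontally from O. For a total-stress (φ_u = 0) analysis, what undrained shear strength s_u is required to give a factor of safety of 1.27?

s_u = 23.8 kPa

FS = s_u·L_a·R / (W·d), so s_u = FS·W·d / (L_a·R).
s_u = 1.27·677·3.29 / (13.80·8.6) = 2828.7 / 118.68 = 23.83 kPa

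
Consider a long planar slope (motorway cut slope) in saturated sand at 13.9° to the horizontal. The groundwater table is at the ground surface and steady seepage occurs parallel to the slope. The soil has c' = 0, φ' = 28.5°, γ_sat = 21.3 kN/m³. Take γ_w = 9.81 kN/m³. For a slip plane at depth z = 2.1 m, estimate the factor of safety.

FS = 1.18

With seepage parallel to the slope and the water table at the surface, the effective normal stress on the slip plane uses the buoyant unit weight γ' = γ_sat − γ_w while the driving shear stress uses γ_sat:
FS = [c' + γ' z cos²β tanφ'] / [γ_sat z sinβ cosβ]
(For c' = 0 this reduces to FS = (γ'/γ_sat)·tanφ'/tanβ.)
γ' = 21.3 − 9.81 = 11.49 kN/m³
Numerator = 0.0 + 11.49·2.1·cos²13.9°·tan28.5° = 0.0 + 11.49·2.1·0.9423·0.5430 = 12.345 kPa
Denominator = 21.3·2.1·sin13.9°·cos13.9° = 21.3·2.1·0.2402·0.9707 = 10.431 kPa
FS = 12.345 / 10.431 = 1.184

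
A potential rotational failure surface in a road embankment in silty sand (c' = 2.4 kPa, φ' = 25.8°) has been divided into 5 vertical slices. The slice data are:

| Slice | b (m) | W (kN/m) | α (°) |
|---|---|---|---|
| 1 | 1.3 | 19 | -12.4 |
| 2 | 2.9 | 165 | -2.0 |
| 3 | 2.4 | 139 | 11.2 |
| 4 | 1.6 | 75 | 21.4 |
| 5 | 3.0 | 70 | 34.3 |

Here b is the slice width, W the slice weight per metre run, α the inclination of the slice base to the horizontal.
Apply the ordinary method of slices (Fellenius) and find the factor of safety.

Ordinary method of slices: FS = Σ[c'·Δl_i + (W_i cosα_i)·tanφ'] / Σ W_i sinα_i, with Δl_i = b_i / cosα_i.
Slice 1: Δl = 1.3/cos(-12.4°) = 1.331 m; N'_1 = 19·cos(-12.4°) = 18.6; c'Δl = 3.19; W sinα = -4.1
Slice 2: Δl = 2.9/cos(-2.0°) = 2.902 m; N'_2 = 165·cos(-2.0°) = 164.9; c'Δl = 6.96; W sinα = -5.8
Slice 3: Δl = 2.4/cos11.2° = 2.447 m; N'_3 = 139·cos11.2° = 136.4; c'Δl = 5.87; W sinα = 27.0
Slice 4: Δl = 1.6/cos21.4° = 1.718 m; N'_4 = 75·cos21.4° = 69.8; c'Δl = 4.12; W sinα = 27.4
Slice 5: Δl = 3.0/cos34.3° = 3.632 m; N'_5 = 70·cos34.3° = 57.8; c'Δl = 8.72; W sinα = 39.4
Σc'Δl = 28.9 kN/m; ΣN' = 447.5 kN/m; ΣW sinα = 84.0 kN/m
Resisting = 28.9 + 447.5·tan25.8° = 28.9 + 216.3 = 245.2 kN/m
FS = 245.2 / 84.0 = 2.920

FS = 2.92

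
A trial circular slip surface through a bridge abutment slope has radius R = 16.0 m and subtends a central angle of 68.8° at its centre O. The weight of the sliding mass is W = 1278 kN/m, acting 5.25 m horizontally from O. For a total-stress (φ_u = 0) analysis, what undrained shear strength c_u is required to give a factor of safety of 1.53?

c_u = 33.4 kPa

FS = c_u·L_a·R / (W·d), so c_u = FS·W·d / (L_a·R).
Arc length L_a = R·θ = 16.0·(68.8°·π/180) = 16.0·1.2008 = 19.21 m
c_u = 1.53·1278·5.25 / (19.21·16.0) = 10265.5 / 307.40 = 33.39 kPa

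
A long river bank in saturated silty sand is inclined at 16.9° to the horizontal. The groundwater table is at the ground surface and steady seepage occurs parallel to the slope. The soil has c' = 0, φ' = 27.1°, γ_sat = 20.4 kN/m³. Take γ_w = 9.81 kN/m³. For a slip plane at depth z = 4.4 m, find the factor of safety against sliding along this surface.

With seepage parallel to the slope and the water table at the surface, the effective normal stress on the slip plane uses the buoyant unit weight γ' = γ_sat − γ_w while the driving shear stress uses γ_sat:
FS = [c' + γ' z cos²β tanφ'] / [γ_sat z sinβ cosβ]
(For c' = 0 this reduces to FS = (γ'/γ_sat)·tanφ'/tanβ.)
γ' = 20.4 − 9.81 = 10.59 kN/m³
Numerator = 0.0 + 10.59·4.4·cos²16.9°·tan27.1° = 0.0 + 10.59·4.4·0.9155·0.5117 = 21.829 kPa
Denominator = 20.4·4.4·sin16.9°·cos16.9° = 20.4·4.4·0.2907·0.9568 = 24.967 kPa
FS = 21.829 / 24.967 = 0.874

FS = 0.87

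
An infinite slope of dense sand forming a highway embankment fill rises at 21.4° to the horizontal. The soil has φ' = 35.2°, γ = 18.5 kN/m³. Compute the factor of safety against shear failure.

For a dry cohesionless infinite slope the factor of safety is FS = tanφ' / tanβ.
FS = tan35.2° / tan21.4° = 0.7054 / 0.3919 = 1.800

FS = 1.80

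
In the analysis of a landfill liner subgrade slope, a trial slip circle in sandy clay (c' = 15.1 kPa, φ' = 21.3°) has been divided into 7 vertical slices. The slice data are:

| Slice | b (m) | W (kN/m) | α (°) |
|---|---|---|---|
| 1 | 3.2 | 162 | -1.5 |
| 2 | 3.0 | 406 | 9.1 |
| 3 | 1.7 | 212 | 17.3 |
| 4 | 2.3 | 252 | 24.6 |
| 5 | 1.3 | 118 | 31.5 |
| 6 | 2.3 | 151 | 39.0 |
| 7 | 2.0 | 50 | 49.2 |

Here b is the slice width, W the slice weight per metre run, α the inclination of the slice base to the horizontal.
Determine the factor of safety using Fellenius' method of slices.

Ordinary method of slices: FS = Σ[c'·Δl_i + (W_i cosα_i)·tanφ'] / Σ W_i sinα_i, with Δl_i = b_i / cosα_i.
Slice 1: Δl = 3.2/cos(-1.5°) = 3.201 m; N'_1 = 162·cos(-1.5°) = 161.9; c'Δl = 48.34; W sinα = -4.2
Slice 2: Δl = 3.0/cos9.1° = 3.038 m; N'_2 = 406·cos9.1° = 400.9; c'Δl = 45.88; W sinα = 64.2
Slice 3: Δl = 1.7/cos17.3° = 1.781 m; N'_3 = 212·cos17.3° = 202.4; c'Δl = 26.89; W sinα = 63.0
Slice 4: Δl = 2.3/cos24.6° = 2.530 m; N'_4 = 252·cos24.6° = 229.1; c'Δl = 38.20; W sinα = 104.9
Slice 5: Δl = 1.3/cos31.5° = 1.525 m; N'_5 = 118·cos31.5° = 100.6; c'Δl = 23.02; W sinα = 61.7
Slice 6: Δl = 2.3/cos39.0° = 2.960 m; N'_6 = 151·cos39.0° = 117.3; c'Δl = 44.69; W sinα = 95.0
Slice 7: Δl = 2.0/cos49.2° = 3.061 m; N'_7 = 50·cos49.2° = 32.7; c'Δl = 46.22; W sinα = 37.8
Σc'Δl = 273.2 kN/m; ΣN' = 1245.0 kN/m; ΣW sinα = 422.4 kN/m
Resisting = 273.2 + 1245.0·tan21.3° = 273.2 + 485.4 = 758.6 kN/m
FS = 758.6 / 422.4 = 1.796

FS = 1.80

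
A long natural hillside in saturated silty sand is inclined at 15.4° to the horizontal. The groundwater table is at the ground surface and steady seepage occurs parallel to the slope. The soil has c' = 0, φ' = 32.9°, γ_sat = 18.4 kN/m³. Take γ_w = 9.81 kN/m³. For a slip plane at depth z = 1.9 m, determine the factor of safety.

With seepage parallel to the slope and the water table at the surface, the effective normal stress on the slip plane uses the buoyant unit weight γ' = γ_sat − γ_w while the driving shear stress uses γ_sat:
FS = [c' + γ' z cos²β tanφ'] / [γ_sat z sinβ cosβ]
(For c' = 0 this reduces to FS = (γ'/γ_sat)·tanφ'/tanβ.)
γ' = 18.4 − 9.81 = 8.59 kN/m³
Numerator = 0.0 + 8.59·1.9·cos²15.4°·tan32.9° = 0.0 + 8.59·1.9·0.9295·0.6469 = 9.814 kPa
Denominator = 18.4·1.9·sin15.4°·cos15.4° = 18.4·1.9·0.2656·0.9641 = 8.951 kPa
FS = 9.814 / 8.951 = 1.096

FS = 1.10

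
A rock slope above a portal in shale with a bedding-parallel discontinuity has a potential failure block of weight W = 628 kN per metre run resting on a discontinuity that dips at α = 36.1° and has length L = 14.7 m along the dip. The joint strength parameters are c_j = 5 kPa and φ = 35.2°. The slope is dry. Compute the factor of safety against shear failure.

FS = 1.17

Resolving the block weight along and normal to the plane and applying the Mohr–Coulomb strength on the joint:
N' = W cosα = 628·cos36.1° = 507.4 kN/m
Driving force T = W sinα = 628·sin36.1° = 370.0 kN/m
Resisting force R = c_j·L + N'·tanφ = 5·14.7 + 507.4·tan35.2° = 73.5 + 357.9 = 431.4 kN/m
FS = R / T = 431.4 / 370.0 = 1.166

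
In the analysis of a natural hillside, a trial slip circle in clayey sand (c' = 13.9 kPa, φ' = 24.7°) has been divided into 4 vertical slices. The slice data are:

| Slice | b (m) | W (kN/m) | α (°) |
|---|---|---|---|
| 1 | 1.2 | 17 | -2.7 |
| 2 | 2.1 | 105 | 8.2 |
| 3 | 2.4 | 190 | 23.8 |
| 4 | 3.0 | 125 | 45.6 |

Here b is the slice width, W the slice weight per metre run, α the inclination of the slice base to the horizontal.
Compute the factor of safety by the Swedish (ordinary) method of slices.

Ordinary method of slices: FS = Σ[c'·Δl_i + (W_i cosα_i)·tanφ'] / Σ W_i sinα_i, with Δl_i = b_i / cosα_i.
Slice 1: Δl = 1.2/cos(-2.7°) = 1.201 m; N'_1 = 17·cos(-2.7°) = 17.0; c'Δl = 16.70; W sinα = -0.8
Slice 2: Δl = 2.1/cos8.2° = 2.122 m; N'_2 = 105·cos8.2° = 103.9; c'Δl = 29.49; W sinα = 15.0
Slice 3: Δl = 2.4/cos23.8° = 2.623 m; N'_3 = 190·cos23.8° = 173.8; c'Δl = 36.46; W sinα = 76.7
Slice 4: Δl = 3.0/cos45.6° = 4.288 m; N'_4 = 125·cos45.6° = 87.5; c'Δl = 59.60; W sinα = 89.3
Σc'Δl = 142.3 kN/m; ΣN' = 382.2 kN/m; ΣW sinα = 180.2 kN/m
Resisting = 142.3 + 382.2·tan24.7° = 142.3 + 175.8 = 318.0 kN/m
FS = 318.0 / 180.2 = 1.765

FS = 1.77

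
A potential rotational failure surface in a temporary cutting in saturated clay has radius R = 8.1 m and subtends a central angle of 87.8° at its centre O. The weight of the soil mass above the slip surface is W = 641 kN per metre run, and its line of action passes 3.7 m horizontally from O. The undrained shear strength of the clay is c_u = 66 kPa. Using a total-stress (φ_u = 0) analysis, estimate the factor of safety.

FS = 2.80

Taking moments about the centre O, the resisting moment is provided by the undrained shear strength acting along the arc:
Arc length L_a = R·θ = 8.1·(87.8°·π/180) = 8.1·1.5324 = 12.41 m
M_R = c_u·L_a·R = 66·12.41·8.1 = 6635.7 kN·m/m
M_D = W·d = 641·3.7 = 2371.7 kN·m/m
FS = M_R / M_D = 6635.7 / 2371.7 = 2.798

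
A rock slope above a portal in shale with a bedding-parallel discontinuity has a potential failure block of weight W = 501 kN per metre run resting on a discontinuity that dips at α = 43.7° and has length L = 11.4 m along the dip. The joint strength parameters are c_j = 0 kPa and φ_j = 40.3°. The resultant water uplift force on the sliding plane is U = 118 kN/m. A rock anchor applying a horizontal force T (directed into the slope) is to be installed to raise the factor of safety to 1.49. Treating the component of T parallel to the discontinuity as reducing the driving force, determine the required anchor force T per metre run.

Resolving forces along and normal to the sliding plane, with the horizontal anchor force T adding T·sinα to the effective normal force and T·cosα acting up the plane against the driving force:
FS = [c_jL + (W cosα − U + T sinα) tanφ_j] / [W sinα − T cosα]
Without the anchor: N' = 244.2 kN/m, driving T_d = 346.1 kN/m, resisting R = 0·11.4 + 244.2·tan40.3° = 207.1 kN/m, FS = 0.60.
Setting FS = 1.49 and solving for T:
1.49·(346.1 − T cos43.7°) = 207.1 + T sin43.7°·tan40.3°
T·(sin43.7°·tan40.3° + 1.49·cos43.7°) = 1.49·346.1 − 207.1
T·(0.6909·0.8481 + 1.49·0.7230) = 515.7 − 207.1 = 308.6
T·1.6631 = 308.6
T = 185.6 kN/m

T = 186 kN/m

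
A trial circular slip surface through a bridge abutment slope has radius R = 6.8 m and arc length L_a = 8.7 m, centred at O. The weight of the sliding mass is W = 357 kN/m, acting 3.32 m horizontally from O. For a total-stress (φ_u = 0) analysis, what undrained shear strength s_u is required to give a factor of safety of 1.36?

FS = s_u·L_a·R / (W·d), so s_u = FS·W·d / (L_a·R).
s_u = 1.36·357·3.32 / (8.70·6.8) = 1611.9 / 59.16 = 27.25 kPa

s_u = 27.2 kPa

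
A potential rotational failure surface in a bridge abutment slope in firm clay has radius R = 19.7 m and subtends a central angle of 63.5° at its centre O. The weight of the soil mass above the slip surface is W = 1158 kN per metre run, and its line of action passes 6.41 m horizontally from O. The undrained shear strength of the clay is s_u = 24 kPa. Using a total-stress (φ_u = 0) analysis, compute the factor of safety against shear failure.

Taking moments about the centre O, the resisting moment is provided by the undrained shear strength acting along the arc:
Arc length L_a = R·θ = 19.7·(63.5°·π/180) = 19.7·1.1083 = 21.83 m
M_R = s_u·L_a·R = 24·21.83·19.7 = 10322.7 kN·m/m
M_D = W·d = 1158·6.41 = 7422.8 kN·m/m
FS = M_R / M_D = 10322.7 / 7422.8 = 1.391

FS = 1.39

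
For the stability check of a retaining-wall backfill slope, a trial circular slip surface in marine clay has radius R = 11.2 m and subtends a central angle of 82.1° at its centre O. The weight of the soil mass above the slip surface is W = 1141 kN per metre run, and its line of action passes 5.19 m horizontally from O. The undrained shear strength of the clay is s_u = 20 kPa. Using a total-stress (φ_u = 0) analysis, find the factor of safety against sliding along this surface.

Taking moments about the centre O, the resisting moment is provided by the undrained shear strength acting along the arc:
Arc length L_a = R·θ = 11.2·(82.1°·π/180) = 11.2·1.4329 = 16.05 m
M_R = s_u·L_a·R = 20·16.05·11.2 = 3594.9 kN·m/m
M_D = W·d = 1141·5.19 = 5921.8 kN·m/m
FS = M_R / M_D = 3594.9 / 5921.8 = 0.607

FS = 0.61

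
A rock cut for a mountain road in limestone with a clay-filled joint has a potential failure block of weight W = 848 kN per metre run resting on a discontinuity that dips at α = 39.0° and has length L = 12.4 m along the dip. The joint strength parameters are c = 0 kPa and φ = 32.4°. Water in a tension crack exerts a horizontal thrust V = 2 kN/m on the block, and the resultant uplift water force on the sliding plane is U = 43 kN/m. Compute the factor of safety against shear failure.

FS = 0.73

Resolving the block weight along and normal to the plane and applying the Mohr–Coulomb strength on the joint:
N' = W cosα − U − V sinα = 848·cos39.0° − 43 − 2·sin39.0° = 614.8 kN/m
Driving force T = W sinα + V cosα = 848·sin39.0° + 2·cos39.0° = 535.2 kN/m
Resisting force R = c·L + N'·tanφ = 0·12.4 + 614.8·tan32.4° = 0.0 + 390.1 = 390.1 kN/m
FS = R / T = 390.1 / 535.2 = 0.729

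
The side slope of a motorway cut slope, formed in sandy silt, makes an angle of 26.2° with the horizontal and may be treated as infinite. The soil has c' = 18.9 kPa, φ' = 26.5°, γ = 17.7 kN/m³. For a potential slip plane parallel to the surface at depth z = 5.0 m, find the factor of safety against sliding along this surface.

FS = 1.55

For an infinite slope with a slip plane parallel to the surface (no pore pressure): FS = [c' + γz cos²β tanφ'] / [γz sinβ cosβ].
γz = 17.7·5.0 = 88.50 kN/m²
Numerator = 18.9 + 88.50·cos²26.2°·tan26.5° = 18.9 + 88.50·0.8051·0.4986 = 54.423 kPa
Denominator = 88.50·sin26.2°·cos26.2° = 88.50·0.4415·0.8973 = 35.059 kPa
FS = 54.423 / 35.059 = 1.552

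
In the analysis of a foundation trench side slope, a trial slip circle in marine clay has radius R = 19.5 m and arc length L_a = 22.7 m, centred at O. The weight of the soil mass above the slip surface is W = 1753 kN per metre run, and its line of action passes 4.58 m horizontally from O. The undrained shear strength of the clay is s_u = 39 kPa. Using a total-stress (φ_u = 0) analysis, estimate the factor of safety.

FS = 2.15

Taking moments about the centre O, the resisting moment is provided by the undrained shear strength acting along the arc:
M_R = s_u·L_a·R = 39·22.70·19.5 = 17263.3 kN·m/m
M_D = W·d = 1753·4.58 = 8028.7 kN·m/m
FS = M_R / M_D = 17263.3 / 8028.7 = 2.150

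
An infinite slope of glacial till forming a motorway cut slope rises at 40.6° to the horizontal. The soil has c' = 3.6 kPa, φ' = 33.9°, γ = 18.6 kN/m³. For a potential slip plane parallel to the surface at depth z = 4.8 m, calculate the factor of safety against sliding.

FS = 0.87

For an infinite slope with a slip plane parallel to the surface (no pore pressure): FS = [c' + γz cos²β tanφ'] / [γz sinβ cosβ].
γz = 18.6·4.8 = 89.28 kN/m²
Numerator = 3.6 + 89.28·cos²40.6°·tan33.9° = 3.6 + 89.28·0.5765·0.6720 = 38.186 kPa
Denominator = 89.28·sin40.6°·cos40.6° = 89.28·0.6508·0.7593 = 44.115 kPa
FS = 38.186 / 44.115 = 0.866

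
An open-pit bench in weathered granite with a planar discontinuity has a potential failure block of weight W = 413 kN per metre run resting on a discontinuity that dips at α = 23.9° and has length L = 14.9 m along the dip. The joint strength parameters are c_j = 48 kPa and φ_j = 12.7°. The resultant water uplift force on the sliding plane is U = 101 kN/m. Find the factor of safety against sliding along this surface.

FS = 4.65

Resolving the block weight along and normal to the plane and applying the Mohr–Coulomb strength on the joint:
N' = W cosα − U = 413·cos23.9° − 101 = 276.6 kN/m
Driving force T = W sinα = 413·sin23.9° = 167.3 kN/m
Resisting force R = c_j·L + N'·tanφ_j = 48·14.9 + 276.6·tan12.7° = 715.2 + 62.3 = 777.5 kN/m
FS = R / T = 777.5 / 167.3 = 4.647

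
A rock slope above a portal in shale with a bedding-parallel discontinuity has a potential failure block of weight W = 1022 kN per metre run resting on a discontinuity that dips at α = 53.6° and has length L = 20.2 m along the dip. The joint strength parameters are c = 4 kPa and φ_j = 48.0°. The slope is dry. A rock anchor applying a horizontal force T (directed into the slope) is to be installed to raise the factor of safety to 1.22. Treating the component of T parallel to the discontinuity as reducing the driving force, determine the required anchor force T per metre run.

Resolving forces along and normal to the sliding plane, with the horizontal anchor force T adding T·sinα to the effective normal force and T·cosα acting up the plane against the driving force:
FS = [cL + (W cosα + T sinα) tanφ_j] / [W sinα − T cosα]
Without the anchor: N' = 606.5 kN/m, driving T_d = 822.6 kN/m, resisting R = 4·20.2 + 606.5·tan48.0° = 754.4 kN/m, FS = 0.92.
Setting FS = 1.22 and solving for T:
1.22·(822.6 − T cos53.6°) = 754.4 + T sin53.6°·tan48.0°
T·(sin53.6°·tan48.0° + 1.22·cos53.6°) = 1.22·822.6 − 754.4
T·(0.8049·1.1106 + 1.22·0.5934) = 1003.6 − 754.4 = 249.2
T·1.6179 = 249.2
T = 154.0 kN/m

T = 154 kN/m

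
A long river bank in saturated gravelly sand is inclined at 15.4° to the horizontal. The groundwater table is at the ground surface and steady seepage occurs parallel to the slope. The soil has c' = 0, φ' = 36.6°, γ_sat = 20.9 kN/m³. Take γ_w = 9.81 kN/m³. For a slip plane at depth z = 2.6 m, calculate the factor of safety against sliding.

With seepage parallel to the slope and the water table at the surface, the effective normal stress on the slip plane uses the buoyant unit weight γ' = γ_sat − γ_w while the driving shear stress uses γ_sat:
FS = [c' + γ' z cos²β tanφ'] / [γ_sat z sinβ cosβ]
(For c' = 0 this reduces to FS = (γ'/γ_sat)·tanφ'/tanβ.)
γ' = 20.9 − 9.81 = 11.09 kN/m³
Numerator = 0.0 + 11.09·2.6·cos²15.4°·tan36.6° = 0.0 + 11.09·2.6·0.9295·0.7427 = 19.904 kPa
Denominator = 20.9·2.6·sin15.4°·cos15.4° = 20.9·2.6·0.2656·0.9641 = 13.912 kPa
FS = 19.904 / 13.912 = 1.431

FS = 1.43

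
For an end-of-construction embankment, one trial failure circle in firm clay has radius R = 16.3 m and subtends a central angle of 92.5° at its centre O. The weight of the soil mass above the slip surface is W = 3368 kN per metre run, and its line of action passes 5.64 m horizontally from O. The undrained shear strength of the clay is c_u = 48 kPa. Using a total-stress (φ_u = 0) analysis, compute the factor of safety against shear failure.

Taking moments about the centre O, the resisting moment is provided by the undrained shear strength acting along the arc:
Arc length L_a = R·θ = 16.3·(92.5°·π/180) = 16.3·1.6144 = 26.32 m
M_R = c_u·L_a·R = 48·26.32·16.3 = 20589.0 kN·m/m
M_D = W·d = 3368·5.64 = 18995.5 kN·m/m
FS = M_R / M_D = 20589.0 / 18995.5 = 1.084

FS = 1.08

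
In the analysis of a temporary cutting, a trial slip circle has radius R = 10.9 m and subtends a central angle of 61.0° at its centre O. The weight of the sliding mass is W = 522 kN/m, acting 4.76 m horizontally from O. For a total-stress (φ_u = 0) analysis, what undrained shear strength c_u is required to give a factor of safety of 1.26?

c_u = 24.8 kPa

FS = c_u·L_a·R / (W·d), so c_u = FS·W·d / (L_a·R).
Arc length L_a = R·θ = 10.9·(61.0°·π/180) = 10.9·1.0647 = 11.60 m
c_u = 1.26·522·4.76 / (11.60·10.9) = 3130.7 / 126.49 = 24.75 kPa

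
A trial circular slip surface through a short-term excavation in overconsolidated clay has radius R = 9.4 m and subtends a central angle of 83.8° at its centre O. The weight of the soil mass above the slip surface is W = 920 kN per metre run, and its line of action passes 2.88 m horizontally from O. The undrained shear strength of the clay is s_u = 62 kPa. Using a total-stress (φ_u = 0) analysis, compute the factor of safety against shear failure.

FS = 3.02

Taking moments about the centre O, the resisting moment is provided by the undrained shear strength acting along the arc:
Arc length L_a = R·θ = 9.4·(83.8°·π/180) = 9.4·1.4626 = 13.75 m
M_R = s_u·L_a·R = 62·13.75·9.4 = 8012.5 kN·m/m
M_D = W·d = 920·2.88 = 2649.6 kN·m/m
FS = M_R / M_D = 8012.5 / 2649.6 = 3.024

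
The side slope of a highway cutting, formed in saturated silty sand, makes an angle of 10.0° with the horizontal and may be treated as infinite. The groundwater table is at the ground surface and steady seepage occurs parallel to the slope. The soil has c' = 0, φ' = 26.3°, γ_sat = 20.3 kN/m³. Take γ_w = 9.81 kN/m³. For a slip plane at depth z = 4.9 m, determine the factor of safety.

FS = 1.45

With seepage parallel to the slope and the water table at the surface, the effective normal stress on the slip plane uses the buoyant unit weight γ' = γ_sat − γ_w while the driving shear stress uses γ_sat:
FS = [c' + γ' z cos²β tanφ'] / [γ_sat z sinβ cosβ]
(For c' = 0 this reduces to FS = (γ'/γ_sat)·tanφ'/tanβ.)
γ' = 20.3 − 9.81 = 10.49 kN/m³
Numerator = 0.0 + 10.49·4.9·cos²10.0°·tan26.3° = 0.0 + 10.49·4.9·0.9698·0.4942 = 24.638 kPa
Denominator = 20.3·4.9·sin10.0°·cos10.0° = 20.3·4.9·0.1736·0.9848 = 17.010 kPa
FS = 24.638 / 17.010 = 1.448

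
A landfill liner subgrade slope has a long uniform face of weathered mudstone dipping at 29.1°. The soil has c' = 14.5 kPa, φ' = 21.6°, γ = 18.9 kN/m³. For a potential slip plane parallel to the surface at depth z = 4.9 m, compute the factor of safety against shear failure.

For an infinite slope with a slip plane parallel to the surface (no pore pressure): FS = [c' + γz cos²β tanφ'] / [γz sinβ cosβ].
γz = 18.9·4.9 = 92.61 kN/m²
Numerator = 14.5 + 92.61·cos²29.1°·tan21.6° = 14.5 + 92.61·0.7635·0.3959 = 42.494 kPa
Denominator = 92.61·sin29.1°·cos29.1° = 92.61·0.4863·0.8738 = 39.354 kPa
FS = 42.494 / 39.354 = 1.080

FS = 1.08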